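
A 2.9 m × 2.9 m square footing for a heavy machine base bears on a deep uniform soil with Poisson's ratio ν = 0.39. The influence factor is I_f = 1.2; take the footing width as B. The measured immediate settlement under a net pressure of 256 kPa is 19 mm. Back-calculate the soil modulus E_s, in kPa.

S_e = q·B·(1−ν²)/E_s · I_f  ⇒  E_s = q·B·(1−ν²)·I_f / S_e.
E_s = 256 × 2.9 × 0.8479 × 1.2 / 0.019 = 39760 kPa

E_s ≈ 39800 kPa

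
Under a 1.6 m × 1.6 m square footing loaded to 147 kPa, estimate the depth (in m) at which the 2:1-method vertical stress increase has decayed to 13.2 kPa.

2:1 spreading — at depth z the loaded area has grown by z in each plan dimension:
qB²/(B+z)² = Δσ_z ⇒ z = B(√(q/Δσ_z) − 1) = 1.6×(√(147/13.2) − 1) = 3.739 m

z ≈ 3.74 m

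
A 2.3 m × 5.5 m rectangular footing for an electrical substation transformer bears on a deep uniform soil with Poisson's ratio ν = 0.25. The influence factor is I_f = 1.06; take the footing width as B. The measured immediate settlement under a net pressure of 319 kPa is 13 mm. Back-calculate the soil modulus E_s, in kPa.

E_s ≈ 56100 kPa

S_e = q·B·(1−ν²)/E_s · I_f  ⇒  E_s = q·B·(1−ν²)·I_f / S_e.
E_s = 319 × 2.3 × 0.9375 × 1.06 / 0.013 = 56090 kPa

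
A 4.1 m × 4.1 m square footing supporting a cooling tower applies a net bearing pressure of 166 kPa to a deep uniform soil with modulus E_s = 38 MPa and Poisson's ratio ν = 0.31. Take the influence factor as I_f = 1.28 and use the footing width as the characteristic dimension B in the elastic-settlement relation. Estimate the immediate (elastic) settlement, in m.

Immediate (elastic) settlement: S_e = q·B·(1−ν²)/E_s · I_f.
E_s = 38 MPa = 38000 kPa.
S_e = 166 × 4.1 × (1 − 0.31²) / 38000 × 1.28
    = 166 × 4.1 × 0.9039 / 38000 × 1.28
    = 0.02072 m

S_e ≈ 0.0207 m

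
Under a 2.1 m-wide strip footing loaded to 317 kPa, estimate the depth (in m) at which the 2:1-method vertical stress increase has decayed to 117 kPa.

z ≈ 3.59 m

2:1 spreading — at depth z the loaded area has grown by z in each plan dimension:
qB/(B+z) = Δσ_z ⇒ z = qB/Δσ_z − B = 317×2.1/117 − 2.1 = 3.59 m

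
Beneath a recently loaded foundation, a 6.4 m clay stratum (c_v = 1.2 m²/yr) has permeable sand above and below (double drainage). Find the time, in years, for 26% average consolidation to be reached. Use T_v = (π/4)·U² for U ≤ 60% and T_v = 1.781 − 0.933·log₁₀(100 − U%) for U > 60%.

t ≈ 0.453 years

Drainage path length: H_d = H/2 = 3.2 m (double drainage).
U ≤ 60%: T_v = (π/4)·U² = (π/4)×0.26² = 0.053093.
t = T_v·H_d²/c_v = 0.053093×3.2²/1.2 = 0.4531 years.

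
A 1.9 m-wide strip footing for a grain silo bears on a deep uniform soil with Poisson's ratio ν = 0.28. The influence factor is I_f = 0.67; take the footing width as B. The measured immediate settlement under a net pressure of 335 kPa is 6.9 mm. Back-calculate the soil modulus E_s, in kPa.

S_e = q·B·(1−ν²)/E_s · I_f  ⇒  E_s = q·B·(1−ν²)·I_f / S_e.
E_s = 335 × 1.9 × 0.9216 × 0.67 / 0.0069 = 56960 kPa

E_s ≈ 57000 kPa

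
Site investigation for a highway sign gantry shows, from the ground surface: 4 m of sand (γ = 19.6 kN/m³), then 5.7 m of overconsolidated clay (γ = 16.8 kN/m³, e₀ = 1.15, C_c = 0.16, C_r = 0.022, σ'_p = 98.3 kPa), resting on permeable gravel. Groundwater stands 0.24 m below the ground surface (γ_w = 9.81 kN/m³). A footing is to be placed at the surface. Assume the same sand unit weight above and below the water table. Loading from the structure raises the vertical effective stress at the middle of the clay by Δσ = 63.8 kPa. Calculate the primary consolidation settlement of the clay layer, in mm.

S_c ≈ 56.5 mm

Mid-depth of clay below the ground surface: z = 4 + 5.7/2 = 6.85 m.
Total vertical stress at mid-clay: σ_v = 19.6×4 + 16.8×2.85 = 126.28 kPa.
Pore pressure: u = 9.81×(6.85 − 0.24) = 64.844 kPa.
Initial effective stress: σ'_0 = σ_v − u = 126.28 − 64.844 = 61.436 kPa.
Final effective stress: σ'_f = 61.436 + 63.8 = 125.24 kPa.
σ'_f = 125.24 > σ'_p = 98.3 kPa, so the stress path crosses the preconsolidation pressure — recompression up to σ'_p, then virgin compression beyond:
S_c = H/(1+e₀)·[C_r·log₁₀(σ'_p/σ'_0) + C_c·log₁₀(σ'_f/σ'_p)]
    = 5.7/2.15 × [0.022×log₁₀(98.3/61.436) + 0.16×log₁₀(125.24/98.3)]
    = 2.6512 × [0.0044909 + 0.01683] = 0.05653 m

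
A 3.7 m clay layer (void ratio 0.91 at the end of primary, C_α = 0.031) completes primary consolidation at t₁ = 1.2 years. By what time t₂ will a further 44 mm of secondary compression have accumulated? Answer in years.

S_s = C_α·H/(1+e_p)·log₁₀(t₂/t₁) ⇒ log₁₀(t₂/t₁) = S_s·(1+e_p)/(C_α·H).
log₁₀(t₂/t₁) = 0.044 × (1+0.91) / (0.031×3.7) = 0.7327
t₂ = t₁ × 10^0.7327 = 1.2 × 5.404 = 6.484 years

t₂ ≈ 6.48 years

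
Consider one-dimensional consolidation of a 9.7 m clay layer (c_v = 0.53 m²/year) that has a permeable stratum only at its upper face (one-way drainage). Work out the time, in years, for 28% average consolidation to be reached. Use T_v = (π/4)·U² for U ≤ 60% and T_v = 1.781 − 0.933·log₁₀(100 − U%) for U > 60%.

t ≈ 10.9 years

Drainage path length: H_d = H = 9.7 m (single drainage).
U ≤ 60%: T_v = (π/4)·U² = (π/4)×0.28² = 0.061575.
t = T_v·H_d²/c_v = 0.061575×9.7²/0.53 = 10.93 years.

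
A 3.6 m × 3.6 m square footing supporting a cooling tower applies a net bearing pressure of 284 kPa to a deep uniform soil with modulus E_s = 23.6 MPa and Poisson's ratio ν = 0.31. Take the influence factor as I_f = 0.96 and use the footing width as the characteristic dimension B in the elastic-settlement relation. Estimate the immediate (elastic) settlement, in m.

S_e ≈ 0.0376 m

Immediate (elastic) settlement: S_e = q·B·(1−ν²)/E_s · I_f.
E_s = 23.6 MPa = 23600 kPa.
S_e = 284 × 3.6 × (1 − 0.31²) / 23600 × 0.96
    = 284 × 3.6 × 0.9039 / 23600 × 0.96
    = 0.03759 m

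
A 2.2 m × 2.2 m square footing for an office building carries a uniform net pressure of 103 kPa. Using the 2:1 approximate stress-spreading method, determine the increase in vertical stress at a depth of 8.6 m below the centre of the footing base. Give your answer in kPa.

By the 2:1 method the load spreads at 1 horizontal : 2 vertical, so at depth z the loaded area has grown by z in each plan dimension:
Δσ = qBL/((B+z)(L+z)) = 103×2.2×2.2/((2.2+8.6)(2.2+8.6)) = 4.274 kPa

Δσ_z ≈ 4.27 kPa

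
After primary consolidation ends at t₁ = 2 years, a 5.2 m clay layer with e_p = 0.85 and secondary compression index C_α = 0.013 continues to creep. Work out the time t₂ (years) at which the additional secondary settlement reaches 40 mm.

S_s = C_α·H/(1+e_p)·log₁₀(t₂/t₁) ⇒ log₁₀(t₂/t₁) = S_s·(1+e_p)/(C_α·H).
log₁₀(t₂/t₁) = 0.04 × (1+0.85) / (0.013×5.2) = 1.095
t₂ = t₁ × 10^1.095 = 2 × 12.44 = 24.87 years

t₂ ≈ 24.9 years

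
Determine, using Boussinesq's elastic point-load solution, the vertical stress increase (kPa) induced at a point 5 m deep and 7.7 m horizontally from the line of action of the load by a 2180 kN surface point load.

Boussinesq vertical stress below a point load on an elastic half-space:
Δσ_z = 3P/(2πz²) · [1 + (r/z)²]^(−5/2)
r/z = 7.7/5 = 1.54; [1+(r/z)²]^(−5/2) = 0.047908.
Δσ_z = 3×2180/(2π×5²) × 0.047908 = 41.635 × 0.047908 = 1.995 kPa

Δσ_z ≈ 1.99 kPa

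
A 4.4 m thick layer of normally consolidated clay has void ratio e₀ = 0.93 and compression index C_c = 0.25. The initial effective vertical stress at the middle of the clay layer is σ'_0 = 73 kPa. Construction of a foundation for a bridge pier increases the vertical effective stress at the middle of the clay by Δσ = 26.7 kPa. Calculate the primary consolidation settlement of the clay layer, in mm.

Final effective stress: σ'_f = σ'_0 + Δσ = 73 + 26.7 = 99.7 kPa.
Normally consolidated clay, so the full stress increment lies on the virgin compression line:
S_c = C_c·H/(1+e₀)·log₁₀(σ'_f/σ'_0) = 0.25×4.4/(1+0.93)×log₁₀(99.7/73)
    = 0.56995 × 0.13537 = 0.07715 m

S_c ≈ 77.2 mm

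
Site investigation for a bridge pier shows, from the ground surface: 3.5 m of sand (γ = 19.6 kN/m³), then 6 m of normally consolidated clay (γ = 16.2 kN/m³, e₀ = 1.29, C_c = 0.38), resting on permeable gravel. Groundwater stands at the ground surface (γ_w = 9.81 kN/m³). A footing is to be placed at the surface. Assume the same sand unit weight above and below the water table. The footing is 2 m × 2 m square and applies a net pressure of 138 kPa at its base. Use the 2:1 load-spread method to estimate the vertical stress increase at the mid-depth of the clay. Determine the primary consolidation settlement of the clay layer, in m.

Mid-depth of clay below the ground surface: z = 3.5 + 6/2 = 6.5 m.
Total vertical stress at mid-clay: σ_v = 19.6×3.5 + 16.2×3 = 117.2 kPa.
Pore pressure: u = 9.81×(6.5 − 0) = 63.765 kPa.
Initial effective stress: σ'_0 = σ_v − u = 117.2 − 63.765 = 53.435 kPa.
Stress increase at mid-clay by the 2:1 spreading method:
Δσ = qBL/((B+z)(L+z)) = 138×2×2/((2+6.5)(2+6.5)) = 7.6401 kPa
Final effective stress: σ'_f = σ'_0 + Δσ = 53.435 + 7.6401 = 61.075 kPa.
Normally consolidated clay, so the full stress increment lies on the virgin compression line:
S_c = C_c·H/(1+e₀)·log₁₀(σ'_f/σ'_0) = 0.38×6/(1+1.29)×log₁₀(61.075/53.435)
    = 0.99563 × 0.058038 = 0.05778 m

S_c ≈ 0.0578 m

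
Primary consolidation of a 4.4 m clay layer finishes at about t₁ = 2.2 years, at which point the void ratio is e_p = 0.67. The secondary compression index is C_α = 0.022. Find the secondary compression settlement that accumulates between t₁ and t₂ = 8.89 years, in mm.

S_s ≈ 35.2 mm

Secondary compression: S_s = C_α·H/(1+e_p)·log₁₀(t₂/t₁)
S_s = 0.022×4.4/(1+0.67)×log₁₀(8.89/2.2)
    = 0.05796 × 0.6065 = 0.03515 m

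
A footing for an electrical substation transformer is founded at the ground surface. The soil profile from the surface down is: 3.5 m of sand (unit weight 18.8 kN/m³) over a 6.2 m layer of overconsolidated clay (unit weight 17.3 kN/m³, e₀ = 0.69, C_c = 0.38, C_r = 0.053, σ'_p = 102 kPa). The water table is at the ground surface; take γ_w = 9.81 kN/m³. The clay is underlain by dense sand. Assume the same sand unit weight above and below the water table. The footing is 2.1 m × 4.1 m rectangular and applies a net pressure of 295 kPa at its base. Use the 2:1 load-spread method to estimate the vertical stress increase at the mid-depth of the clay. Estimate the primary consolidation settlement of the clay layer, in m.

Mid-depth of clay below the ground surface: z = 3.5 + 6.2/2 = 6.6 m.
Total vertical stress at mid-clay: σ_v = 18.8×3.5 + 17.3×3.1 = 119.43 kPa.
Pore pressure: u = 9.81×(6.6 − 0) = 64.746 kPa.
Initial effective stress: σ'_0 = σ_v − u = 119.43 − 64.746 = 54.684 kPa.
Stress increase at mid-clay by the 2:1 spreading method:
Δσ = qBL/((B+z)(L+z)) = 295×2.1×4.1/((2.1+6.6)(4.1+6.6)) = 27.285 kPa
Final effective stress: σ'_f = 54.684 + 27.285 = 81.969 kPa.
σ'_f = 81.969 ≤ σ'_p = 102 kPa, so the clay remains overconsolidated and only the recompression index applies:
S_c = C_r·H/(1+e₀)·log₁₀(σ'_f/σ'_0) = 0.053×6.2/1.69×log₁₀(81.969/54.684)
    = 0.19444 × 0.17579 = 0.03418 m

S_c ≈ 0.0342 m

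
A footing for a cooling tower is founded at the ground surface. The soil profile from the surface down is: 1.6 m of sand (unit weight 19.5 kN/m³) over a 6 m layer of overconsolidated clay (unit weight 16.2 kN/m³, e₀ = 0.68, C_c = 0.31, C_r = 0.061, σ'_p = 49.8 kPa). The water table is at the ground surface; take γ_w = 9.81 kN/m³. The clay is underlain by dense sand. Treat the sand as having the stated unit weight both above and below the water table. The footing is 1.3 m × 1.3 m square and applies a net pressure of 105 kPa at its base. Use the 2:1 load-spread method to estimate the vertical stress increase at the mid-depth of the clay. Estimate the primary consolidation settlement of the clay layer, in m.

Mid-depth of clay below the ground surface: z = 1.6 + 6/2 = 4.6 m.
Total vertical stress at mid-clay: σ_v = 19.5×1.6 + 16.2×3 = 79.8 kPa.
Pore pressure: u = 9.81×(4.6 − 0) = 45.126 kPa.
Initial effective stress: σ'_0 = σ_v − u = 79.8 − 45.126 = 34.674 kPa.
Stress increase at mid-clay by the 2:1 spreading method:
Δσ = qBL/((B+z)(L+z)) = 105×1.3×1.3/((1.3+4.6)(1.3+4.6)) = 5.0977 kPa
Final effective stress: σ'_f = 34.674 + 5.0977 = 39.772 kPa.
σ'_f = 39.772 ≤ σ'_p = 49.8 kPa, so the clay remains overconsolidated and only the recompression index applies:
S_c = C_r·H/(1+e₀)·log₁₀(σ'_f/σ'_0) = 0.061×6/1.68×log₁₀(39.772/34.674)
    = 0.21786 × 0.059573 = 0.01298 m

S_c ≈ 0.013 m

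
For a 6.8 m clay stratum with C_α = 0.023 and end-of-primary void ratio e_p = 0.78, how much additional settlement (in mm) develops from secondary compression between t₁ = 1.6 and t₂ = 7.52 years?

S_s ≈ 59.1 mm

Secondary compression: S_s = C_α·H/(1+e_p)·log₁₀(t₂/t₁)
S_s = 0.023×6.8/(1+0.78)×log₁₀(7.52/1.6)
    = 0.08787 × 0.6721 = 0.05905 m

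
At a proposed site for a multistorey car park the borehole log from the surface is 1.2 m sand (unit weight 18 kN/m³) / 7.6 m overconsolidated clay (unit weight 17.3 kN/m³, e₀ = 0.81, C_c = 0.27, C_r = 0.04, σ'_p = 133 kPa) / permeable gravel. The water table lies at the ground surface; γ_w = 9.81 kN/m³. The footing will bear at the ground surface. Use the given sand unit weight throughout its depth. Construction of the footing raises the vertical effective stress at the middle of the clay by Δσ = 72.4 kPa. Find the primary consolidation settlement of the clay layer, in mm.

Mid-depth of clay below the ground surface: z = 1.2 + 7.6/2 = 5 m.
Total vertical stress at mid-clay: σ_v = 18×1.2 + 17.3×3.8 = 87.34 kPa.
Pore pressure: u = 9.81×(5 − 0) = 49.05 kPa.
Initial effective stress: σ'_0 = σ_v − u = 87.34 − 49.05 = 38.29 kPa.
Final effective stress: σ'_f = 38.29 + 72.4 = 110.69 kPa.
σ'_f = 110.69 ≤ σ'_p = 133 kPa, so the clay remains overconsolidated and only the recompression index applies:
S_c = C_r·H/(1+e₀)·log₁₀(σ'_f/σ'_0) = 0.04×7.6/1.81×log₁₀(110.69/38.29)
    = 0.16796 × 0.46102 = 0.07743 m

S_c ≈ 77.4 mm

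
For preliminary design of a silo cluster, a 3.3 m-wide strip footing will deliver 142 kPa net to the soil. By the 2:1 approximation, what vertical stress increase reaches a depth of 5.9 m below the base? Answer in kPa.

By the 2:1 method the load spreads at 1 horizontal : 2 vertical, so at depth z the loaded area has grown by z in each plan dimension:
Δσ = qB/(B+z) = 142×3.3/(3.3+5.9) = 50.935 kPa

Δσ_z ≈ 50.9 kPa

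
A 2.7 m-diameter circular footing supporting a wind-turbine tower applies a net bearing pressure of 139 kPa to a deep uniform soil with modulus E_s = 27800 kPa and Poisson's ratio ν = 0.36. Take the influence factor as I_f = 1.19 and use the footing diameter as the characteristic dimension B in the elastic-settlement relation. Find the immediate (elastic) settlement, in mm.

S_e ≈ 14 mm

Immediate (elastic) settlement: S_e = q·B·(1−ν²)/E_s · I_f.
S_e = 139 × 2.7 × (1 − 0.36²) / 27800 × 1.19
    = 139 × 2.7 × 0.8704 / 27800 × 1.19
    = 0.01398 m = 13.98 mm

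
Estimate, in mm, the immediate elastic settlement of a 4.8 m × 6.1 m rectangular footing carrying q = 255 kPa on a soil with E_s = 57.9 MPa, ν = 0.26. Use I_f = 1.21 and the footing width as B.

S_e ≈ 23.9 mm

Immediate (elastic) settlement: S_e = q·B·(1−ν²)/E_s · I_f.
E_s = 57.9 MPa = 57900 kPa.
S_e = 255 × 4.8 × (1 − 0.26²) / 57900 × 1.21
    = 255 × 4.8 × 0.9324 / 57900 × 1.21
    = 0.02385 m = 23.85 mm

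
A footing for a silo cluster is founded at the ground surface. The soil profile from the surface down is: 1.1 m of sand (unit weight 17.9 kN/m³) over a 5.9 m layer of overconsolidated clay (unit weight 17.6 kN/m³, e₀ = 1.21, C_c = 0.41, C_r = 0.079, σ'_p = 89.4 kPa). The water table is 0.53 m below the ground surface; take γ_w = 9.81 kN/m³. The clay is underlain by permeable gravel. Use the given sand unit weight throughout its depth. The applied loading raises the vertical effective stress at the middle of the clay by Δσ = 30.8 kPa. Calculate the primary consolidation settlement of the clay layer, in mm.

Mid-depth of clay below the ground surface: z = 1.1 + 5.9/2 = 4.05 m.
Total vertical stress at mid-clay: σ_v = 17.9×1.1 + 17.6×2.95 = 71.61 kPa.
Pore pressure: u = 9.81×(4.05 − 0.53) = 34.531 kPa.
Initial effective stress: σ'_0 = σ_v − u = 71.61 − 34.531 = 37.079 kPa.
Final effective stress: σ'_f = 37.079 + 30.8 = 67.879 kPa.
σ'_f = 67.879 ≤ σ'_p = 89.4 kPa, so the clay remains overconsolidated and only the recompression index applies:
S_c = C_r·H/(1+e₀)·log₁₀(σ'_f/σ'_0) = 0.079×5.9/2.21×log₁₀(67.879/37.079)
    = 0.21091 × 0.26261 = 0.05539 m

S_c ≈ 55.4 mm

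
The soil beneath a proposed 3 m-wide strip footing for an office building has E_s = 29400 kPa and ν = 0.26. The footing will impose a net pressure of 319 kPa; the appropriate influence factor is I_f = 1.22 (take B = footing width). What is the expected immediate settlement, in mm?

Immediate (elastic) settlement: S_e = q·B·(1−ν²)/E_s · I_f.
S_e = 319 × 3 × (1 − 0.26²) / 29400 × 1.22
    = 319 × 3 × 0.9324 / 29400 × 1.22
    = 0.03703 m = 37.03 mm

S_e ≈ 37 mm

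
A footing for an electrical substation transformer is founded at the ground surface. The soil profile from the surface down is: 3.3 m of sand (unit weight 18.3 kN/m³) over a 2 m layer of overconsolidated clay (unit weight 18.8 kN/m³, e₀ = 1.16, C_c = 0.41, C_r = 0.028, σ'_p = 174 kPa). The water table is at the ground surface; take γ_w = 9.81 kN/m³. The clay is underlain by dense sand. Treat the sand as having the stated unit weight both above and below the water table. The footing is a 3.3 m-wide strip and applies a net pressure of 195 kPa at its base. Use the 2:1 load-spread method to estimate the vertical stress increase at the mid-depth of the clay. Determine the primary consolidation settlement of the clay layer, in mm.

S_c ≈ 13.4 mm

Mid-depth of clay below the ground surface: z = 3.3 + 2/2 = 4.3 m.
Total vertical stress at mid-clay: σ_v = 18.3×3.3 + 18.8×1 = 79.19 kPa.
Pore pressure: u = 9.81×(4.3 − 0) = 42.183 kPa.
Initial effective stress: σ'_0 = σ_v − u = 79.19 − 42.183 = 37.007 kPa.
Stress increase at mid-clay by the 2:1 spreading method:
Δσ = qB/(B+z) = 195×3.3/(3.3+4.3) = 84.671 kPa
Final effective stress: σ'_f = 37.007 + 84.671 = 121.68 kPa.
σ'_f = 121.68 ≤ σ'_p = 174 kPa, so the clay remains overconsolidated and only the recompression index applies:
S_c = C_r·H/(1+e₀)·log₁₀(σ'_f/σ'_0) = 0.028×2/2.16×log₁₀(121.68/37.007)
    = 0.025926 × 0.51694 = 0.0134 m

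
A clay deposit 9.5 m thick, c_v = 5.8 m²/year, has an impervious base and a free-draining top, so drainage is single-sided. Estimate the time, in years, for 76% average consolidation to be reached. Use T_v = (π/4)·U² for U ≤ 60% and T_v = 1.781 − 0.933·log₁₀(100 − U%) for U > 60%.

Drainage path length: H_d = H = 9.5 m (single drainage).
U > 60%: T_v = 1.781 − 0.933·log₁₀(100 − 76) = 0.49326.
t = T_v·H_d²/c_v = 0.49326×9.5²/5.8 = 7.675 years.

t ≈ 7.68 years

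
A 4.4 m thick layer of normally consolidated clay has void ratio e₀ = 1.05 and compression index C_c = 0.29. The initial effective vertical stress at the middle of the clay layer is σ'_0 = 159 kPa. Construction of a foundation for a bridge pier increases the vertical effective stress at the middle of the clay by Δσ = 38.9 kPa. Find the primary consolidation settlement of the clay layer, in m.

S_c ≈ 0.0592 m

Final effective stress: σ'_f = σ'_0 + Δσ = 159 + 38.9 = 197.9 kPa.
Normally consolidated clay, so the full stress increment lies on the virgin compression line:
S_c = C_c·H/(1+e₀)·log₁₀(σ'_f/σ'_0) = 0.29×4.4/(1+1.05)×log₁₀(197.9/159)
    = 0.62244 × 0.095049 = 0.05916 m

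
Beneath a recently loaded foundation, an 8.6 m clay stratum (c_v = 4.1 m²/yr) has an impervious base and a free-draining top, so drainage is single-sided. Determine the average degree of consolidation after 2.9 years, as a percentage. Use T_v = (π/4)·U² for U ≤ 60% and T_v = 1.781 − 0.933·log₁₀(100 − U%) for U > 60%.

U ≈ 45.2 %

Drainage path length: H_d = H = 8.6 m (single drainage).
T_v = c_v·t/H_d² = 4.1×2.9/8.6² = 0.16076.
T_v = 0.16076 corresponds to the U ≤ 60% branch:
U = √(4T_v/π) = 0.4524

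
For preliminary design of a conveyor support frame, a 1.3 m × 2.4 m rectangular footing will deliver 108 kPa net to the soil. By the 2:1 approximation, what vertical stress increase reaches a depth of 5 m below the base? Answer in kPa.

By the 2:1 method the load spreads at 1 horizontal : 2 vertical, so at depth z the loaded area has grown by z in each plan dimension:
Δσ = qBL/((B+z)(L+z)) = 108×1.3×2.4/((1.3+5)(2.4+5)) = 7.2278 kPa

Δσ_z ≈ 7.23 kPa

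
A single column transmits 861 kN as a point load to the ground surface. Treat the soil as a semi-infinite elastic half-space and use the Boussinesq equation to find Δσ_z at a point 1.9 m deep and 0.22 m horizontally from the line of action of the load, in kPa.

Δσ_z ≈ 110 kPa

Boussinesq vertical stress below a point load on an elastic half-space:
Δσ_z = 3P/(2πz²) · [1 + (r/z)²]^(−5/2)
r/z = 0.22/1.9 = 0.11579; [1+(r/z)²]^(−5/2) = 0.96725.
Δσ_z = 3×861/(2π×1.9²) × 0.96725 = 113.88 × 0.96725 = 110.2 kPa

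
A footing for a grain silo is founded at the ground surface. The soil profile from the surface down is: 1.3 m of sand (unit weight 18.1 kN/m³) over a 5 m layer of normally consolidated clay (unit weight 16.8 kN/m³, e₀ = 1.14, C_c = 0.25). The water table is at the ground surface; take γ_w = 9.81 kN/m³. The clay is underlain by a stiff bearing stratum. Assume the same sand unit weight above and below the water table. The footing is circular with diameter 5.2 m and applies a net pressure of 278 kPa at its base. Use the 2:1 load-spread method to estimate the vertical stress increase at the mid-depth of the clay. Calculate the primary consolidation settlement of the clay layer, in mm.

Mid-depth of clay below the ground surface: z = 1.3 + 5/2 = 3.8 m.
Total vertical stress at mid-clay: σ_v = 18.1×1.3 + 16.8×2.5 = 65.53 kPa.
Pore pressure: u = 9.81×(3.8 − 0) = 37.278 kPa.
Initial effective stress: σ'_0 = σ_v − u = 65.53 − 37.278 = 28.252 kPa.
Stress increase at mid-clay by the 2:1 spreading method:
Δσ ≈ qD²/(D+z)² = 278×5.2²/(5.2+3.8)² = 92.804 kPa
Final effective stress: σ'_f = σ'_0 + Δσ = 28.252 + 92.804 = 121.06 kPa.
Normally consolidated clay, so the full stress increment lies on the virgin compression line:
S_c = C_c·H/(1+e₀)·log₁₀(σ'_f/σ'_0) = 0.25×5/(1+1.14)×log₁₀(121.06/28.252)
    = 0.58411 × 0.63195 = 0.3691 m

S_c ≈ 369 mm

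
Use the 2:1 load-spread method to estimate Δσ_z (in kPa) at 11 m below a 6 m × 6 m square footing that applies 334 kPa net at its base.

Δσ_z ≈ 41.6 kPa

By the 2:1 method the load spreads at 1 horizontal : 2 vertical, so at depth z the loaded area has grown by z in each plan dimension:
Δσ = qBL/((B+z)(L+z)) = 334×6×6/((6+11)(6+11)) = 41.606 kPa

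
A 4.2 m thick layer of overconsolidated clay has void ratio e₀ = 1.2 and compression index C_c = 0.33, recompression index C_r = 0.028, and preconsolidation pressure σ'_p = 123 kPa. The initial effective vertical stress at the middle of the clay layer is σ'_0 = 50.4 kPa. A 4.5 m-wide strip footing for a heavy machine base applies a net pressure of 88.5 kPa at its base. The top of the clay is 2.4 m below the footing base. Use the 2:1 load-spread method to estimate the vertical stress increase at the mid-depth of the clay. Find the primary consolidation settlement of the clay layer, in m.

Mid-depth of clay below the footing base: z = 2.4 + 4.2/2 = 4.5 m.
Stress increase at mid-clay by the 2:1 spreading method:
Δσ = qB/(B+z) = 88.5×4.5/(4.5+4.5) = 44.25 kPa
Final effective stress: σ'_f = 50.4 + 44.25 = 94.65 kPa.
σ'_f = 94.65 ≤ σ'_p = 123 kPa, so the clay remains overconsolidated and only the recompression index applies:
S_c = C_r·H/(1+e₀)·log₁₀(σ'_f/σ'_0) = 0.028×4.2/2.2×log₁₀(94.65/50.4)
    = 0.053455 × 0.27369 = 0.01463 m

S_c ≈ 0.0146 m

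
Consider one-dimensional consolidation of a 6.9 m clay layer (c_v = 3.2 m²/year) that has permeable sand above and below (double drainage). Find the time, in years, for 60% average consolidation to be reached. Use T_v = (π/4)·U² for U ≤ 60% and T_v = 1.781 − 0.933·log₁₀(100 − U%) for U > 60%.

Drainage path length: H_d = H/2 = 3.45 m (double drainage).
U ≤ 60%: T_v = (π/4)·U² = (π/4)×0.6² = 0.28274.
t = T_v·H_d²/c_v = 0.28274×3.45²/3.2 = 1.052 years.

t ≈ 1.05 years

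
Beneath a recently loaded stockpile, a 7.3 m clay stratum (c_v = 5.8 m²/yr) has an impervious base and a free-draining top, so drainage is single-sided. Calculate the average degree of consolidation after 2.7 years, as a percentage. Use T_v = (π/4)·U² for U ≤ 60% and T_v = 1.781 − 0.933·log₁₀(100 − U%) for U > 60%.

U ≈ 60.7 %

Drainage path length: H_d = H = 7.3 m (single drainage).
T_v = c_v·t/H_d² = 5.8×2.7/7.3² = 0.29386.
T_v = 0.29386 corresponds to the U > 60% branch:
U = 1 − 10^((1.781 − T_v)/0.933)/100 = 0.6074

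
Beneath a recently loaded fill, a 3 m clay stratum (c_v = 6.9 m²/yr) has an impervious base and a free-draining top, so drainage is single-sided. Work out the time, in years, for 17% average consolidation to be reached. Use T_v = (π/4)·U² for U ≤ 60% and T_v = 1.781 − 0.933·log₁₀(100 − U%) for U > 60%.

t ≈ 0.0296 years

Drainage path length: H_d = H = 3 m (single drainage).
U ≤ 60%: T_v = (π/4)·U² = (π/4)×0.17² = 0.022698.
t = T_v·H_d²/c_v = 0.022698×3²/6.9 = 0.02961 years.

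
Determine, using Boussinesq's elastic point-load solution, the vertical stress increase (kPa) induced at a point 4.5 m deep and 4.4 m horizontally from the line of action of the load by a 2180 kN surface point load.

Δσ_z ≈ 9.61 kPa

Boussinesq vertical stress below a point load on an elastic half-space:
Δσ_z = 3P/(2πz²) · [1 + (r/z)²]^(−5/2)
r/z = 4.4/4.5 = 0.97778; [1+(r/z)²]^(−5/2) = 0.18687.
Δσ_z = 3×2180/(2π×4.5²) × 0.18687 = 51.401 × 0.18687 = 9.605 kPa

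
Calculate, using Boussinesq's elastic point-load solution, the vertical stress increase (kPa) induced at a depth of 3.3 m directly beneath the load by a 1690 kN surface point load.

Boussinesq vertical stress below a point load on an elastic half-space:
Δσ_z = 3P/(2πz²) · [1 + (r/z)²]^(−5/2)
r/z = 0/3.3 = 0; [1+(r/z)²]^(−5/2) = 1.
Δσ_z = 3×1690/(2π×3.3²) × 1 = 74.097 × 1 = 74.1 kPa

Δσ_z ≈ 74.1 kPa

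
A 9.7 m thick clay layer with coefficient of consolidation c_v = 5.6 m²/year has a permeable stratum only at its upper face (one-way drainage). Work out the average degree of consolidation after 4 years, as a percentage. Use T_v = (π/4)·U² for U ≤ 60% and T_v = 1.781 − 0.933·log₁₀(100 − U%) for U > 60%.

Drainage path length: H_d = H = 9.7 m (single drainage).
T_v = c_v·t/H_d² = 5.6×4/9.7² = 0.23807.
T_v = 0.23807 corresponds to the U ≤ 60% branch:
U = √(4T_v/π) = 0.5506

U ≈ 55.1 %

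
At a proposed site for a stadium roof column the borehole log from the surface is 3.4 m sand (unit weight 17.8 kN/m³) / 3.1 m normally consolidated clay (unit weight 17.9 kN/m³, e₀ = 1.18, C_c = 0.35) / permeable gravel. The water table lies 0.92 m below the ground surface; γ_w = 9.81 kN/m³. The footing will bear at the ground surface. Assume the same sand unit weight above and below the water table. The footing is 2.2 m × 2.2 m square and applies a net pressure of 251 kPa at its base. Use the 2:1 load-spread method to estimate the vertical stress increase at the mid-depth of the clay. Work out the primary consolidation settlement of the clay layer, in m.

Mid-depth of clay below the ground surface: z = 3.4 + 3.1/2 = 4.95 m.
Total vertical stress at mid-clay: σ_v = 17.8×3.4 + 17.9×1.55 = 88.265 kPa.
Pore pressure: u = 9.81×(4.95 − 0.92) = 39.534 kPa.
Initial effective stress: σ'_0 = σ_v − u = 88.265 − 39.534 = 48.731 kPa.
Stress increase at mid-clay by the 2:1 spreading method:
Δσ = qBL/((B+z)(L+z)) = 251×2.2×2.2/((2.2+4.95)(2.2+4.95)) = 23.763 kPa
Final effective stress: σ'_f = σ'_0 + Δσ = 48.731 + 23.763 = 72.494 kPa.
Normally consolidated clay, so the full stress increment lies on the virgin compression line:
S_c = C_c·H/(1+e₀)·log₁₀(σ'_f/σ'_0) = 0.35×3.1/(1+1.18)×log₁₀(72.494/48.731)
    = 0.49771 × 0.1725 = 0.08585 m

S_c ≈ 0.0859 m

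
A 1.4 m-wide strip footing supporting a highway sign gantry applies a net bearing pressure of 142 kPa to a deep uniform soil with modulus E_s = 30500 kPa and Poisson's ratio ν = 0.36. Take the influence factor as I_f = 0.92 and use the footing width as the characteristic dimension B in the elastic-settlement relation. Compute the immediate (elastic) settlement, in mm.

Immediate (elastic) settlement: S_e = q·B·(1−ν²)/E_s · I_f.
S_e = 142 × 1.4 × (1 − 0.36²) / 30500 × 0.92
    = 142 × 1.4 × 0.8704 / 30500 × 0.92
    = 0.005219 m = 5.219 mm

S_e ≈ 5.22 mm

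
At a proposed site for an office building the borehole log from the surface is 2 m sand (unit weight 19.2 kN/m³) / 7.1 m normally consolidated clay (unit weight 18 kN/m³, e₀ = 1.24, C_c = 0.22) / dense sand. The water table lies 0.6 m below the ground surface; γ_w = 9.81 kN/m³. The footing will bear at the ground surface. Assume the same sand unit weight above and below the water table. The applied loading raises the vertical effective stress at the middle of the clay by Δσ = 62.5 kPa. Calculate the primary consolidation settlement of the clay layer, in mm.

S_c ≈ 234 mm

Mid-depth of clay below the ground surface: z = 2 + 7.1/2 = 5.55 m.
Total vertical stress at mid-clay: σ_v = 19.2×2 + 18×3.55 = 102.3 kPa.
Pore pressure: u = 9.81×(5.55 − 0.6) = 48.56 kPa.
Initial effective stress: σ'_0 = σ_v − u = 102.3 − 48.56 = 53.74 kPa.
Final effective stress: σ'_f = σ'_0 + Δσ = 53.74 + 62.5 = 116.24 kPa.
Normally consolidated clay, so the full stress increment lies on the virgin compression line:
S_c = C_c·H/(1+e₀)·log₁₀(σ'_f/σ'_0) = 0.22×7.1/(1+1.24)×log₁₀(116.24/53.74)
    = 0.69732 × 0.33506 = 0.2336 m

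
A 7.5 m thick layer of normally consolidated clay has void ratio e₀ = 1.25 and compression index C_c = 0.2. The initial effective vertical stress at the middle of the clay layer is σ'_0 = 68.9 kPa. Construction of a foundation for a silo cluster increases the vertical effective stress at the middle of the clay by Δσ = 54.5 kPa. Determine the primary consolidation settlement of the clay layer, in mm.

S_c ≈ 169 mm

Final effective stress: σ'_f = σ'_0 + Δσ = 68.9 + 54.5 = 123.4 kPa.
Normally consolidated clay, so the full stress increment lies on the virgin compression line:
S_c = C_c·H/(1+e₀)·log₁₀(σ'_f/σ'_0) = 0.2×7.5/(1+1.25)×log₁₀(123.4/68.9)
    = 0.66667 × 0.2531 = 0.1687 m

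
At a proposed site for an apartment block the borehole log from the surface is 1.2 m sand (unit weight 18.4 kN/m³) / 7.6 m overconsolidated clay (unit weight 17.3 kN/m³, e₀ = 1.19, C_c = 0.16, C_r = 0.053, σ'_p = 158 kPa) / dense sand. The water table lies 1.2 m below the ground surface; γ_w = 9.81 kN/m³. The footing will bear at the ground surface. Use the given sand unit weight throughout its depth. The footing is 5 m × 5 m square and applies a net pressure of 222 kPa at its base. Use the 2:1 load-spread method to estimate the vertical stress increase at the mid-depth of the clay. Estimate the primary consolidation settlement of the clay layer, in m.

Mid-depth of clay below the ground surface: z = 1.2 + 7.6/2 = 5 m.
Total vertical stress at mid-clay: σ_v = 18.4×1.2 + 17.3×3.8 = 87.82 kPa.
Pore pressure: u = 9.81×(5 − 1.2) = 37.278 kPa.
Initial effective stress: σ'_0 = σ_v − u = 87.82 − 37.278 = 50.542 kPa.
Stress increase at mid-clay by the 2:1 spreading method:
Δσ = qBL/((B+z)(L+z)) = 222×5×5/((5+5)(5+5)) = 55.5 kPa
Final effective stress: σ'_f = 50.542 + 55.5 = 106.04 kPa.
σ'_f = 106.04 ≤ σ'_p = 158 kPa, so the clay remains overconsolidated and only the recompression index applies:
S_c = C_r·H/(1+e₀)·log₁₀(σ'_f/σ'_0) = 0.053×7.6/2.19×log₁₀(106.04/50.542)
    = 0.18393 × 0.32182 = 0.05919 m

S_c ≈ 0.0592 m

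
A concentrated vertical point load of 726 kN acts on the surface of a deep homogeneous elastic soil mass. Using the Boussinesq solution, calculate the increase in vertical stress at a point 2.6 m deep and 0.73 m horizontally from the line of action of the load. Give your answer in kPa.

Δσ_z ≈ 42.4 kPa

Boussinesq vertical stress below a point load on an elastic half-space:
Δσ_z = 3P/(2πz²) · [1 + (r/z)²]^(−5/2)
r/z = 0.73/2.6 = 0.28077; [1+(r/z)²]^(−5/2) = 0.82721.
Δσ_z = 3×726/(2π×2.6²) × 0.82721 = 51.278 × 0.82721 = 42.42 kPa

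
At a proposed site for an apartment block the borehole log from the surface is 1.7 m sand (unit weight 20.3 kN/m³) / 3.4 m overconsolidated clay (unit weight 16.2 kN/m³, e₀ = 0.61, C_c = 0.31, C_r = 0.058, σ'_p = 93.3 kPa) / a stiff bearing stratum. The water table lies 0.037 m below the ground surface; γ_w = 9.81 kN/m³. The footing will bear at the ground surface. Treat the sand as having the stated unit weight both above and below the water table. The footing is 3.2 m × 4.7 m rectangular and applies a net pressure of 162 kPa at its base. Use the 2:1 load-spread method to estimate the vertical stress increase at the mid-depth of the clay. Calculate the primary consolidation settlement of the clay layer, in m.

Mid-depth of clay below the ground surface: z = 1.7 + 3.4/2 = 3.4 m.
Total vertical stress at mid-clay: σ_v = 20.3×1.7 + 16.2×1.7 = 62.05 kPa.
Pore pressure: u = 9.81×(3.4 − 0.037) = 32.991 kPa.
Initial effective stress: σ'_0 = σ_v − u = 62.05 − 32.991 = 29.059 kPa.
Stress increase at mid-clay by the 2:1 spreading method:
Δσ = qBL/((B+z)(L+z)) = 162×3.2×4.7/((3.2+3.4)(4.7+3.4)) = 45.576 kPa
Final effective stress: σ'_f = 29.059 + 45.576 = 74.635 kPa.
σ'_f = 74.635 ≤ σ'_p = 93.3 kPa, so the clay remains overconsolidated and only the recompression index applies:
S_c = C_r·H/(1+e₀)·log₁₀(σ'_f/σ'_0) = 0.058×3.4/1.61×log₁₀(74.635/29.059)
    = 0.12248 × 0.40966 = 0.05018 m

S_c ≈ 0.0502 m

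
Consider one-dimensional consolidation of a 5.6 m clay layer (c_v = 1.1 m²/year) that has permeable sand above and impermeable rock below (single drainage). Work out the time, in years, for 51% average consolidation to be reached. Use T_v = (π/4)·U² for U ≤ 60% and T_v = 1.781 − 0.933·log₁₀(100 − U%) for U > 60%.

Drainage path length: H_d = H = 5.6 m (single drainage).
U ≤ 60%: T_v = (π/4)·U² = (π/4)×0.51² = 0.20428.
t = T_v·H_d²/c_v = 0.20428×5.6²/1.1 = 5.824 years.

t ≈ 5.82 years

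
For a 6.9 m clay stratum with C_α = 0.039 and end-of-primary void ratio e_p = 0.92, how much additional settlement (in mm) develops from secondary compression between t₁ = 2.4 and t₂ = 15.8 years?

S_s ≈ 115 mm

Secondary compression: S_s = C_α·H/(1+e_p)·log₁₀(t₂/t₁)
S_s = 0.039×6.9/(1+0.92)×log₁₀(15.8/2.4)
    = 0.1402 × 0.8184 = 0.1147 m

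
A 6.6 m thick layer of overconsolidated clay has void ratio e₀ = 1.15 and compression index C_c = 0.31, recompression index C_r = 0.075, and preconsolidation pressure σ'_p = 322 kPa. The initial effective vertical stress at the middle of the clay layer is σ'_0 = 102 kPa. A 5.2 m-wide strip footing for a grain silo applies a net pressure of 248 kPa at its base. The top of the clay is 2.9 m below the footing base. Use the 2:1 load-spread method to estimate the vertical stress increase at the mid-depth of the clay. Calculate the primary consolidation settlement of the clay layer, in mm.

Mid-depth of clay below the footing base: z = 2.9 + 6.6/2 = 6.2 m.
Stress increase at mid-clay by the 2:1 spreading method:
Δσ = qB/(B+z) = 248×5.2/(5.2+6.2) = 113.12 kPa
Final effective stress: σ'_f = 102 + 113.12 = 215.12 kPa.
σ'_f = 215.12 ≤ σ'_p = 322 kPa, so the clay remains overconsolidated and only the recompression index applies:
S_c = C_r·H/(1+e₀)·log₁₀(σ'_f/σ'_0) = 0.075×6.6/2.15×log₁₀(215.12/102)
    = 0.23023 × 0.32408 = 0.07461 m

S_c ≈ 74.6 mm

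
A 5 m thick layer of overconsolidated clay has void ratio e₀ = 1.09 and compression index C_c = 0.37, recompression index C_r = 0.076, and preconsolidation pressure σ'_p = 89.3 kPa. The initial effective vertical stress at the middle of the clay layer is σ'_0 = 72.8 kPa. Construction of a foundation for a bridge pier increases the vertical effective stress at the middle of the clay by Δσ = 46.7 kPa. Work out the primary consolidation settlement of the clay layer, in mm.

S_c ≈ 128 mm

Final effective stress: σ'_f = 72.8 + 46.7 = 119.5 kPa.
σ'_f = 119.5 > σ'_p = 89.3 kPa, so the stress path crosses the preconsolidation pressure — recompression up to σ'_p, then virgin compression beyond:
S_c = H/(1+e₀)·[C_r·log₁₀(σ'_p/σ'_0) + C_c·log₁₀(σ'_f/σ'_p)]
    = 5/2.09 × [0.076×log₁₀(89.3/72.8) + 0.37×log₁₀(119.5/89.3)]
    = 2.3923 × [0.0067427 + 0.046811] = 0.1281 m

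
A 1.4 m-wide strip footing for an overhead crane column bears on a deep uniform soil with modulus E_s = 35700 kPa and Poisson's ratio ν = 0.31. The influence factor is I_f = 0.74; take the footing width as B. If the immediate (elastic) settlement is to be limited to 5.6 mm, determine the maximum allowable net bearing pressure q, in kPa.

q ≈ 213 kPa

S_e = q·B·(1−ν²)/E_s · I_f  ⇒  q = S_e·E_s / (B·(1−ν²)·I_f).
q = 0.0056 × 35700 / (1.4 × 0.9039 × 0.74) = 213.5 kPa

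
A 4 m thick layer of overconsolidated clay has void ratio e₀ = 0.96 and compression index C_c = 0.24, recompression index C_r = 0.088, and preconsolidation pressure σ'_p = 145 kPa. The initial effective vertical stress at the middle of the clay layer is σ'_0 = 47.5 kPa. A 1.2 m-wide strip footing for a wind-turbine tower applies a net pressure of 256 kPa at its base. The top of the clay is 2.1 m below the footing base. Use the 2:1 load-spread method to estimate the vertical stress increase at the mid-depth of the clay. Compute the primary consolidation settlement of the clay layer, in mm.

S_c ≈ 62.2 mm

Mid-depth of clay below the footing base: z = 2.1 + 4/2 = 4.1 m.
Stress increase at mid-clay by the 2:1 spreading method:
Δσ = qB/(B+z) = 256×1.2/(1.2+4.1) = 57.962 kPa
Final effective stress: σ'_f = 47.5 + 57.962 = 105.46 kPa.
σ'_f = 105.46 ≤ σ'_p = 145 kPa, so the clay remains overconsolidated and only the recompression index applies:
S_c = C_r·H/(1+e₀)·log₁₀(σ'_f/σ'_0) = 0.088×4/1.96×log₁₀(105.46/47.5)
    = 0.17959 × 0.34639 = 0.06221 m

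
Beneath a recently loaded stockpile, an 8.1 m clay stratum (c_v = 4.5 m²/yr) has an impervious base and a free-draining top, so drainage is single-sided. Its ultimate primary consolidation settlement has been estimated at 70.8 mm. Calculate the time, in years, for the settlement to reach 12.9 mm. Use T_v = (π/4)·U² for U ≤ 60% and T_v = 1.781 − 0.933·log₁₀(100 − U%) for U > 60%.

t ≈ 0.38 years

Drainage path length: H_d = H = 8.1 m (single drainage).
U = S(t)/S_ult = 12.9/70.8 = 0.1822.
U ≤ 60%: T_v = (π/4)·U² = (π/4)×0.1822² = 0.026074.
t = T_v·H_d²/c_v = 0.026074×8.1²/4.5 = 0.3802 years.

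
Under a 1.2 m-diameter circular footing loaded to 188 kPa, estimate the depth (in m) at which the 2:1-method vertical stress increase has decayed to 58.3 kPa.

2:1 spreading — at depth z the loaded area has grown by z in each plan dimension:
qD²/(D+z)² = Δσ_z ⇒ z = D(√(q/Δσ_z) − 1) = 1.2×(√(188/58.3) − 1) = 0.9549 m

z ≈ 0.955 m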